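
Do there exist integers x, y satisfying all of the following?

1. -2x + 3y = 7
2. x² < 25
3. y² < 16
Yes

Take x = -2, y = 1. Substituting into each constraint:
  (1) -2(-2) + 3(1) = 7 ✓
  (2) x² = (-2)² = 4, and 4 < 25 ✓
  (3) y² = (1)² = 1, and 1 < 16 ✓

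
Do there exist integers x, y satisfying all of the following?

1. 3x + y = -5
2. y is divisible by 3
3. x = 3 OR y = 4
No

A contradictory subset is {3x + y = -5, y is divisible by 3}. No integer assignment can satisfy these jointly:

  - 3x + y = -5: is a linear equation tying the variables together
  - y is divisible by 3: restricts y to multiples of 3

Modular obstruction: writing y = 3y', every remaining term of the linear equation is divisible by 3, so the left side is ≡ 0 (mod 3); but the right side -5 ≡ 1 (mod 3). No integers can satisfy it.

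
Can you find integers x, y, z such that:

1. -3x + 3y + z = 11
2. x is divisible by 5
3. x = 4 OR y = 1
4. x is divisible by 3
Yes

Take x = 0, y = 1, z = 8. Substituting into each constraint:
  (1) -3(0) + 3(1) + 8 = 11 ✓
  (2) 0 = 5 × 0, remainder 0 ✓
  (3) y = 1, target 1 ✓ (second branch holds)
  (4) 0 = 3 × 0, remainder 0 ✓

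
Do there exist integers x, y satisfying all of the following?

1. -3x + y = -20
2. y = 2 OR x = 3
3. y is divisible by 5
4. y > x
No

A contradictory subset is {-3x + y = -20, y = 2 OR x = 3, y > x}. No integer assignment can satisfy these jointly:

  - -3x + y = -20: is a linear equation tying the variables together
  - y = 2 OR x = 3: forces a choice: either y = 2 or x = 3
  - y > x: bounds one variable relative to another variable

Split on the disjunction (y = 2 OR x = 3):
  • If y = 2: with y = 2, every remaining term of the linear equation is divisible by 3, so the left side is ≡ 0 (mod 3); but the right side -22 ≡ 2 (mod 3). No integers can satisfy it.
  • If x = 3: the equation forces y = -11, giving (x, y) = (3, -11), which violates y > x.
Both branches are infeasible, so the system has no integer solution.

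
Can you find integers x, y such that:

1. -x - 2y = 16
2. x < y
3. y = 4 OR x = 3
Yes

Take x = -24, y = 4. Substituting into each constraint:
  (1) 24 - 2(4) = 16 ✓
  (2) -24 < 4 ✓
  (3) y = 4, target 4 ✓ (first branch holds)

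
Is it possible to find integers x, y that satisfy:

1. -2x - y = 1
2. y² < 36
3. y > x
Yes

Take x = -1, y = 1. Substituting into each constraint:
  (1) -2(-1) + (-1) = 1 ✓
  (2) y² = (1)² = 1, and 1 < 36 ✓
  (3) 1 > -1 ✓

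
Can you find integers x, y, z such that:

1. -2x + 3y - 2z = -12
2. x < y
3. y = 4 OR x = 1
Yes

Take x = 1, y = 2, z = 8. Substituting into each constraint:
  (1) -2(1) + 3(2) - 2(8) = -12 ✓
  (2) 1 < 2 ✓
  (3) x = 1, target 1 ✓ (second branch holds)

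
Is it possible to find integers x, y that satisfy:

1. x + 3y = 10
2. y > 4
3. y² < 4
No

A contradictory subset is {y > 4, y² < 4}. No integer assignment can satisfy these jointly:

  - y > 4: bounds one variable relative to a constant
  - y² < 4: restricts y to |y| ≤ 1

Direct contradiction: the bounds on y require y ≥ 5 and y ≤ 1 simultaneously, which is empty.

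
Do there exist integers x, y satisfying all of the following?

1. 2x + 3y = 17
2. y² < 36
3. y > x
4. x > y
No

A contradictory subset is {y > x, x > y}. No integer assignment can satisfy these jointly:

  - y > x: bounds one variable relative to another variable
  - x > y: bounds one variable relative to another variable

Direct contradiction: y > x and x > y cannot both hold.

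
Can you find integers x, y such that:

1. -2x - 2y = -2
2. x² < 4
Yes

Take x = 0, y = 1. Substituting into each constraint:
  (1) -2(0) - 2(1) = -2 ✓
  (2) x² = (0)² = 0, and 0 < 4 ✓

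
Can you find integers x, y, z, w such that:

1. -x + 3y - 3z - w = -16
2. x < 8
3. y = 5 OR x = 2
Yes

Take x = 2, y = 0, z = 0, w = 14. Substituting into each constraint:
  (1) (-2) + 3(0) - 3(0) + (-14) = -16 ✓
  (2) 2 < 8 ✓
  (3) x = 2, target 2 ✓ (second branch holds)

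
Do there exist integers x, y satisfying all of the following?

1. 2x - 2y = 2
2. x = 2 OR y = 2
Yes

Take x = 2, y = 1. Substituting into each constraint:
  (1) 2(2) - 2(1) = 2 ✓
  (2) x = 2, target 2 ✓ (first branch holds)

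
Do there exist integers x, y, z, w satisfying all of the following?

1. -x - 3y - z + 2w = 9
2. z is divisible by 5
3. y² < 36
Yes

Take x = -9, y = 0, z = 0, w = 0. Substituting into each constraint:
  (1) 9 - 3(0) + 0 + 2(0) = 9 ✓
  (2) 0 = 5 × 0, remainder 0 ✓
  (3) y² = (0)² = 0, and 0 < 36 ✓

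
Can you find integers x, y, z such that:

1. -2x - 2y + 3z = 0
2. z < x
Yes

Take x = 1, y = -1, z = 0. Substituting into each constraint:
  (1) -2(1) - 2(-1) + 3(0) = 0 ✓
  (2) 0 < 1 ✓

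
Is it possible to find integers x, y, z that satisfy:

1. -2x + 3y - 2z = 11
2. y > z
Yes

Take x = -4, y = 1, z = 0. Substituting into each constraint:
  (1) -2(-4) + 3(1) - 2(0) = 11 ✓
  (2) 1 > 0 ✓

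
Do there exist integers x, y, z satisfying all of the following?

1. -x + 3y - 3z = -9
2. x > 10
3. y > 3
Yes

Take x = 12, y = 4, z = 3. Substituting into each constraint:
  (1) (-12) + 3(4) - 3(3) = -9 ✓
  (2) 12 > 10 ✓
  (3) 4 > 3 ✓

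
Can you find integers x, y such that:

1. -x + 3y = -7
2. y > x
Yes

Take x = -5, y = -4. Substituting into each constraint:
  (1) 5 + 3(-4) = -7 ✓
  (2) -4 > -5 ✓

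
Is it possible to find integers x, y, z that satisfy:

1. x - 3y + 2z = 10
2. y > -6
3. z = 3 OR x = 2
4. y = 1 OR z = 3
Yes

Take x = 7, y = 1, z = 3. Substituting into each constraint:
  (1) 7 - 3(1) + 2(3) = 10 ✓
  (2) 1 > -6 ✓
  (3) z = 3, target 3 ✓ (first branch holds)
  (4) y = 1, target 1 ✓ (first branch holds)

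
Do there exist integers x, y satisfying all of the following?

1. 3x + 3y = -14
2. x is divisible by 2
No

Even the single constraint (3x + 3y = -14) is infeasible over the integers.

  - 3x + 3y = -14: every term on the left is divisible by 3, so the LHS ≡ 0 (mod 3), but the RHS -14 is not — no integer solution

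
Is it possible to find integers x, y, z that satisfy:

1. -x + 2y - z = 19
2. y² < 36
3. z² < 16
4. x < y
Yes

Take x = -15, y = 2, z = 0. Substituting into each constraint:
  (1) 15 + 2(2) + 0 = 19 ✓
  (2) y² = (2)² = 4, and 4 < 36 ✓
  (3) z² = (0)² = 0, and 0 < 16 ✓
  (4) -15 < 2 ✓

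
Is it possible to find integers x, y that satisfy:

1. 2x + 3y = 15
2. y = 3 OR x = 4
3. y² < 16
Yes

Take x = 3, y = 3. Substituting into each constraint:
  (1) 2(3) + 3(3) = 15 ✓
  (2) y = 3, target 3 ✓ (first branch holds)
  (3) y² = (3)² = 9, and 9 < 16 ✓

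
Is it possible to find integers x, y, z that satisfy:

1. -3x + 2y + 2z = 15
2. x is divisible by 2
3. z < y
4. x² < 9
No

A contradictory subset is {-3x + 2y + 2z = 15, x is divisible by 2}. No integer assignment can satisfy these jointly:

  - -3x + 2y + 2z = 15: is a linear equation tying the variables together
  - x is divisible by 2: restricts x to multiples of 2

Modular obstruction: writing x = 2x', every remaining term of the linear equation is divisible by 2, so the left side is ≡ 0 (mod 2); but the right side 15 ≡ 1 (mod 2). No integers can satisfy it.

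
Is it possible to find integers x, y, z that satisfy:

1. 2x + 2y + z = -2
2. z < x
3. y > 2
Yes

Take x = -3, y = 4, z = -4. Substituting into each constraint:
  (1) 2(-3) + 2(4) + (-4) = -2 ✓
  (2) -4 < -3 ✓
  (3) 4 > 2 ✓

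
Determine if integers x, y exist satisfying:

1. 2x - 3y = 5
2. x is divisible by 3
No

The full constraint system is jointly infeasible over the integers. Each constraint and what it forces:

  - 2x - 3y = 5: is a linear equation tying the variables together
  - x is divisible by 3: restricts x to multiples of 3

Modular obstruction: writing x = 3x', every remaining term of the linear equation is divisible by 3, so the left side is ≡ 0 (mod 3); but the right side 5 ≡ 2 (mod 3). No integers can satisfy it.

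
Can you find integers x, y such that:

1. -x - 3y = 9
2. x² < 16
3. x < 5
Yes

Take x = 0, y = -3. Substituting into each constraint:
  (1) 0 - 3(-3) = 9 ✓
  (2) x² = (0)² = 0, and 0 < 16 ✓
  (3) 0 < 5 ✓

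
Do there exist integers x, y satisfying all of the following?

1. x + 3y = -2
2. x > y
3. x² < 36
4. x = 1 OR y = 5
Yes

Take x = 1, y = -1. Substituting into each constraint:
  (1) 1 + 3(-1) = -2 ✓
  (2) 1 > -1 ✓
  (3) x² = (1)² = 1, and 1 < 36 ✓
  (4) x = 1, target 1 ✓ (first branch holds)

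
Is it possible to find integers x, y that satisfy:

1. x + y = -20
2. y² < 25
Yes

Take x = -20, y = 0. Substituting into each constraint:
  (1) (-20) + 0 = -20 ✓
  (2) y² = (0)² = 0, and 0 < 25 ✓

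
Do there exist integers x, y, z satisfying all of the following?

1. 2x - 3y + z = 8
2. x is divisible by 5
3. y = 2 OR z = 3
Yes

Take x = -5, y = -5, z = 3. Substituting into each constraint:
  (1) 2(-5) - 3(-5) + 3 = 8 ✓
  (2) -5 = 5 × -1, remainder 0 ✓
  (3) z = 3, target 3 ✓ (second branch holds)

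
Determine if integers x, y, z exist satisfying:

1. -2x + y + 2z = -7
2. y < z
Yes

Take x = 3, y = -1, z = 0. Substituting into each constraint:
  (1) -2(3) + (-1) + 2(0) = -7 ✓
  (2) -1 < 0 ✓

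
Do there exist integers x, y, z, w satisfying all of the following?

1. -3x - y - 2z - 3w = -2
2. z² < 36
Yes

Take x = 0, y = 2, z = 0, w = 0. Substituting into each constraint:
  (1) -3(0) + (-2) - 2(0) - 3(0) = -2 ✓
  (2) z² = (0)² = 0, and 0 < 36 ✓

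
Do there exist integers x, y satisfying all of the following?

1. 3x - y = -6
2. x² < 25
Yes

Take x = 0, y = 6. Substituting into each constraint:
  (1) 3(0) + (-6) = -6 ✓
  (2) x² = (0)² = 0, and 0 < 25 ✓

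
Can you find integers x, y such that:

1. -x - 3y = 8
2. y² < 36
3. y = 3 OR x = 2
Yes

Take x = -17, y = 3. Substituting into each constraint:
  (1) 17 - 3(3) = 8 ✓
  (2) y² = (3)² = 9, and 9 < 36 ✓
  (3) y = 3, target 3 ✓ (first branch holds)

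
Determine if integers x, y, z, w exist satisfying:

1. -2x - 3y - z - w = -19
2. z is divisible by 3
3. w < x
Yes

Take x = 0, y = 7, z = 0, w = -2. Substituting into each constraint:
  (1) -2(0) - 3(7) + 0 + 2 = -19 ✓
  (2) 0 = 3 × 0, remainder 0 ✓
  (3) -2 < 0 ✓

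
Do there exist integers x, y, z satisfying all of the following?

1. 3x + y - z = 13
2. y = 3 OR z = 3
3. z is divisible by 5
Yes

Take x = 0, y = 3, z = -10. Substituting into each constraint:
  (1) 3(0) + 3 + 10 = 13 ✓
  (2) y = 3, target 3 ✓ (first branch holds)
  (3) -10 = 5 × -2, remainder 0 ✓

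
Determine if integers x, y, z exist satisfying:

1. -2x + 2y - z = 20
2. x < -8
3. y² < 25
Yes

Take x = -9, y = 0, z = -2. Substituting into each constraint:
  (1) -2(-9) + 2(0) + 2 = 20 ✓
  (2) -9 < -8 ✓
  (3) y² = (0)² = 0, and 0 < 25 ✓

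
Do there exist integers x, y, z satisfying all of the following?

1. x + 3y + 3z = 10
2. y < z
Yes

Take x = 13, y = -1, z = 0. Substituting into each constraint:
  (1) 13 + 3(-1) + 3(0) = 10 ✓
  (2) -1 < 0 ✓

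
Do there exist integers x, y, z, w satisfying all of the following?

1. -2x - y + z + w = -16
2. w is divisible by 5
Yes

Take x = 0, y = 0, z = -16, w = 0. Substituting into each constraint:
  (1) -2(0) + 0 + (-16) + 0 = -16 ✓
  (2) 0 = 5 × 0, remainder 0 ✓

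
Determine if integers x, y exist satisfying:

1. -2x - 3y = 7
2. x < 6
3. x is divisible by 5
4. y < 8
Yes

Take x = -5, y = 1. Substituting into each constraint:
  (1) -2(-5) - 3(1) = 7 ✓
  (2) -5 < 6 ✓
  (3) -5 = 5 × -1, remainder 0 ✓
  (4) 1 < 8 ✓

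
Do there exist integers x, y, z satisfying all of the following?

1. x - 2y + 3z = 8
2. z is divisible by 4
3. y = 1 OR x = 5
Yes

Take x = 10, y = 1, z = 0. Substituting into each constraint:
  (1) 10 - 2(1) + 3(0) = 8 ✓
  (2) 0 = 4 × 0, remainder 0 ✓
  (3) y = 1, target 1 ✓ (first branch holds)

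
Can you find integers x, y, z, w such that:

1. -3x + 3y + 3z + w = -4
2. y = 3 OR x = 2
Yes

Take x = 2, y = 0, z = 0, w = 2. Substituting into each constraint:
  (1) -3(2) + 3(0) + 3(0) + 2 = -4 ✓
  (2) x = 2, target 2 ✓ (second branch holds)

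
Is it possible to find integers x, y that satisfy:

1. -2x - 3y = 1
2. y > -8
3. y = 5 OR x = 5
Yes

Take x = -8, y = 5. Substituting into each constraint:
  (1) -2(-8) - 3(5) = 1 ✓
  (2) 5 > -8 ✓
  (3) y = 5, target 5 ✓ (first branch holds)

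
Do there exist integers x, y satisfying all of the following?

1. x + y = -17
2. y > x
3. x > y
No

A contradictory subset is {y > x, x > y}. No integer assignment can satisfy these jointly:

  - y > x: bounds one variable relative to another variable
  - x > y: bounds one variable relative to another variable

Direct contradiction: y > x and x > y cannot both hold.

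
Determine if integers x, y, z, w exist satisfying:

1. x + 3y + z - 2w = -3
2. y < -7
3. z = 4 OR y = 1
Yes

Take x = 1, y = -8, z = 4, w = -8. Substituting into each constraint:
  (1) 1 + 3(-8) + 4 - 2(-8) = -3 ✓
  (2) -8 < -7 ✓
  (3) z = 4, target 4 ✓ (first branch holds)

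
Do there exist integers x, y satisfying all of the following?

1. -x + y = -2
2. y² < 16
Yes

Take x = 2, y = 0. Substituting into each constraint:
  (1) (-2) + 0 = -2 ✓
  (2) y² = (0)² = 0, and 0 < 16 ✓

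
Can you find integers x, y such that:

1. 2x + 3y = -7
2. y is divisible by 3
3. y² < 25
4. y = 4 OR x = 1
Yes

Take x = 1, y = -3. Substituting into each constraint:
  (1) 2(1) + 3(-3) = -7 ✓
  (2) -3 = 3 × -1, remainder 0 ✓
  (3) y² = (-3)² = 9, and 9 < 25 ✓
  (4) x = 1, target 1 ✓ (second branch holds)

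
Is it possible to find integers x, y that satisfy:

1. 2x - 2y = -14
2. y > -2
Yes

Take x = 0, y = 7. Substituting into each constraint:
  (1) 2(0) - 2(7) = -14 ✓
  (2) 7 > -2 ✓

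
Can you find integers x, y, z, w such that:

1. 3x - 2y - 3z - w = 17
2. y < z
Yes

Take x = 0, y = 0, z = 1, w = -20. Substituting into each constraint:
  (1) 3(0) - 2(0) - 3(1) + 20 = 17 ✓
  (2) 0 < 1 ✓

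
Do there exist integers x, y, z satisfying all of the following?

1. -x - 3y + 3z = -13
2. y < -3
Yes

Take x = 1, y = -4, z = -8. Substituting into each constraint:
  (1) (-1) - 3(-4) + 3(-8) = -13 ✓
  (2) -4 < -3 ✓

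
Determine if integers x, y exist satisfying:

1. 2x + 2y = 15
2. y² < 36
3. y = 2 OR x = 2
No

Even the single constraint (2x + 2y = 15) is infeasible over the integers.

  - 2x + 2y = 15: every term on the left is divisible by 2, so the LHS ≡ 0 (mod 2), but the RHS 15 is not — no integer solution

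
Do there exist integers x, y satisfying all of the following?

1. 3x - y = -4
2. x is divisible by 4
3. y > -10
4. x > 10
Yes

Take x = 12, y = 40. Substituting into each constraint:
  (1) 3(12) + (-40) = -4 ✓
  (2) 12 = 4 × 3, remainder 0 ✓
  (3) 40 > -10 ✓
  (4) 12 > 10 ✓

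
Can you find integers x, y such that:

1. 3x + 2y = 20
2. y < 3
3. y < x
Yes

Take x = 6, y = 1. Substituting into each constraint:
  (1) 3(6) + 2(1) = 20 ✓
  (2) 1 < 3 ✓
  (3) 1 < 6 ✓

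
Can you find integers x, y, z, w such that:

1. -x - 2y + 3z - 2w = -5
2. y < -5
Yes

Take x = 17, y = -6, z = 0, w = 0. Substituting into each constraint:
  (1) (-17) - 2(-6) + 3(0) - 2(0) = -5 ✓
  (2) -6 < -5 ✓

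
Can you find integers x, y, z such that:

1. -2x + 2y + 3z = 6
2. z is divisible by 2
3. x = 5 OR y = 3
Yes

Take x = 0, y = 3, z = 0. Substituting into each constraint:
  (1) -2(0) + 2(3) + 3(0) = 6 ✓
  (2) 0 = 2 × 0, remainder 0 ✓
  (3) y = 3, target 3 ✓ (second branch holds)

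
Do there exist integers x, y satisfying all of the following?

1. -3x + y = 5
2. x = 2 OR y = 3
Yes

Take x = 2, y = 11. Substituting into each constraint:
  (1) -3(2) + 11 = 5 ✓
  (2) x = 2, target 2 ✓ (first branch holds)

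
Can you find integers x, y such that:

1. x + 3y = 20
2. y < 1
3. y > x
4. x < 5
No

A contradictory subset is {x + 3y = 20, y < 1, x < 5}. No integer assignment can satisfy these jointly:

  - x + 3y = 20: is a linear equation tying the variables together
  - y < 1: bounds one variable relative to a constant
  - x < 5: bounds one variable relative to a constant

Range argument: with x ∈ [−∞, 4], y ∈ [−∞, 0], the left side of the equation is at most 4, but the right side is 20 > 4. No integer solution exists.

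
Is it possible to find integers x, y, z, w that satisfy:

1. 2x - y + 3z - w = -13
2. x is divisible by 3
Yes

Take x = 0, y = 0, z = 0, w = 13. Substituting into each constraint:
  (1) 2(0) + 0 + 3(0) + (-13) = -13 ✓
  (2) 0 = 3 × 0, remainder 0 ✓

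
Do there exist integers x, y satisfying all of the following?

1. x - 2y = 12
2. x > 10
Yes

Take x = 12, y = 0. Substituting into each constraint:
  (1) 12 - 2(0) = 12 ✓
  (2) 12 > 10 ✓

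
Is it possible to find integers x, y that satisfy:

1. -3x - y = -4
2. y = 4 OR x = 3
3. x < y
Yes

Take x = 0, y = 4. Substituting into each constraint:
  (1) -3(0) + (-4) = -4 ✓
  (2) y = 4, target 4 ✓ (first branch holds)
  (3) 0 < 4 ✓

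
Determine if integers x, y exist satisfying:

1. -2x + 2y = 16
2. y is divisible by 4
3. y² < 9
Yes

Take x = -8, y = 0. Substituting into each constraint:
  (1) -2(-8) + 2(0) = 16 ✓
  (2) 0 = 4 × 0, remainder 0 ✓
  (3) y² = (0)² = 0, and 0 < 9 ✓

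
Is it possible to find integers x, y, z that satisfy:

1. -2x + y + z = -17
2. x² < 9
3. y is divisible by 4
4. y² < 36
Yes

Take x = 0, y = 0, z = -17. Substituting into each constraint:
  (1) -2(0) + 0 + (-17) = -17 ✓
  (2) x² = (0)² = 0, and 0 < 9 ✓
  (3) 0 = 4 × 0, remainder 0 ✓
  (4) y² = (0)² = 0, and 0 < 36 ✓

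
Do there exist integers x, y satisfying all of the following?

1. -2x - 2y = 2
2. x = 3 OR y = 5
Yes

Take x = -6, y = 5. Substituting into each constraint:
  (1) -2(-6) - 2(5) = 2 ✓
  (2) y = 5, target 5 ✓ (second branch holds)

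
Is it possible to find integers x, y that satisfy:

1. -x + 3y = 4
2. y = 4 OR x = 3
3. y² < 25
Yes

Take x = 8, y = 4. Substituting into each constraint:
  (1) (-8) + 3(4) = 4 ✓
  (2) y = 4, target 4 ✓ (first branch holds)
  (3) y² = (4)² = 16, and 16 < 25 ✓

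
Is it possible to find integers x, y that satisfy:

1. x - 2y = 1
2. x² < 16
Yes

Take x = 1, y = 0. Substituting into each constraint:
  (1) 1 - 2(0) = 1 ✓
  (2) x² = (1)² = 1, and 1 < 16 ✓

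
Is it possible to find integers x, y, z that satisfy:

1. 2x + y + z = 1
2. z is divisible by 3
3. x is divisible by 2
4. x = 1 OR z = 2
No

A contradictory subset is {z is divisible by 3, x is divisible by 2, x = 1 OR z = 2}. No integer assignment can satisfy these jointly:

  - z is divisible by 3: restricts z to multiples of 3
  - x is divisible by 2: restricts x to multiples of 2
  - x = 1 OR z = 2: forces a choice: either x = 1 or z = 2

Split on the disjunction (x = 1 OR z = 2):
  • If x = 1: this contradicts the divisibility constraint — 1 is not a multiple of 2.
  • If z = 2: this contradicts the divisibility constraint — 2 is not a multiple of 3.
Both branches are infeasible, so the system has no integer solution.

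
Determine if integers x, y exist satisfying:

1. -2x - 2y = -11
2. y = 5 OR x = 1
No

Even the single constraint (-2x - 2y = -11) is infeasible over the integers.

  - -2x - 2y = -11: every term on the left is divisible by 2, so the LHS ≡ 0 (mod 2), but the RHS -11 is not — no integer solution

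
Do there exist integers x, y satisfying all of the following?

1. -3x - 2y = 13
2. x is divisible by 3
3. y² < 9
Yes

Take x = -3, y = -2. Substituting into each constraint:
  (1) -3(-3) - 2(-2) = 13 ✓
  (2) -3 = 3 × -1, remainder 0 ✓
  (3) y² = (-2)² = 4, and 4 < 9 ✓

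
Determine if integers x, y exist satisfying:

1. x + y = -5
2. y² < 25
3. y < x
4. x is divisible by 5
No

The full constraint system is jointly infeasible over the integers. Each constraint and what it forces:

  - x + y = -5: is a linear equation tying the variables together
  - y² < 25: restricts y to |y| ≤ 4
  - y < x: bounds one variable relative to another variable
  - x is divisible by 5: restricts x to multiples of 5

The bounds confine y to {-4, -3, -2, -1, 0, 1, 2, 3, 4}. For each value, substitute into the equation:
  • y = -4: the equation forces x = -1, but 5 does not divide -1.
  • y = -3: the equation forces x = -2, but 5 does not divide -2.
  • y = -2: the equation forces x = -3, but 5 does not divide -3.
  • y = -1: the equation forces x = -4, but 5 does not divide -4.
  • y = 0: the equation forces x = -5, but x > y fails since -5 ≤ 0.
  • y = 1: the equation forces x = -6, but 5 does not divide -6.
  • y = 2: the equation forces x = -7, but 5 does not divide -7.
  • y = 3: the equation forces x = -8, but 5 does not divide -8.
  • y = 4: the equation forces x = -9, but 5 does not divide -9.
Every case fails, so no integer solution exists.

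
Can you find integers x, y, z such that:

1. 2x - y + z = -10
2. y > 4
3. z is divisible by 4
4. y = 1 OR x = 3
Yes

Take x = 3, y = 16, z = 0. Substituting into each constraint:
  (1) 2(3) + (-16) + 0 = -10 ✓
  (2) 16 > 4 ✓
  (3) 0 = 4 × 0, remainder 0 ✓
  (4) x = 3, target 3 ✓ (second branch holds)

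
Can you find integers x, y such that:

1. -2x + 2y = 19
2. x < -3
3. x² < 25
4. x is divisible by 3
No

Even the single constraint (-2x + 2y = 19) is infeasible over the integers.

  - -2x + 2y = 19: every term on the left is divisible by 2, so the LHS ≡ 0 (mod 2), but the RHS 19 is not — no integer solution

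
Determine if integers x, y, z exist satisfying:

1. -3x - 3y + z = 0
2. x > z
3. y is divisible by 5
Yes

Take x = -1, y = 0, z = -3. Substituting into each constraint:
  (1) -3(-1) - 3(0) + (-3) = 0 ✓
  (2) -1 > -3 ✓
  (3) 0 = 5 × 0, remainder 0 ✓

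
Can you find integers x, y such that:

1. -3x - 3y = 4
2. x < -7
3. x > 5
No

Even the single constraint (-3x - 3y = 4) is infeasible over the integers.

  - -3x - 3y = 4: every term on the left is divisible by 3, so the LHS ≡ 0 (mod 3), but the RHS 4 is not — no integer solution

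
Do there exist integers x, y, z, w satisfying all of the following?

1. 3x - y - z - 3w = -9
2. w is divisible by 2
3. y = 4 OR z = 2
Yes

Take x = -2, y = 4, z = -1, w = 0. Substituting into each constraint:
  (1) 3(-2) + (-4) + 1 - 3(0) = -9 ✓
  (2) 0 = 2 × 0, remainder 0 ✓
  (3) y = 4, target 4 ✓ (first branch holds)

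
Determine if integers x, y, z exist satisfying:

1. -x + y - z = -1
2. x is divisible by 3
Yes

Take x = 0, y = 0, z = 1. Substituting into each constraint:
  (1) 0 + 0 + (-1) = -1 ✓
  (2) 0 = 3 × 0, remainder 0 ✓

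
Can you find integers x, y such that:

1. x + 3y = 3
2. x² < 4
Yes

Take x = 0, y = 1. Substituting into each constraint:
  (1) 0 + 3(1) = 3 ✓
  (2) x² = (0)² = 0, and 0 < 4 ✓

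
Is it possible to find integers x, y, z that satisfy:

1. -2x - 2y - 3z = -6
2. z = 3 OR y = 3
Yes

Take x = -6, y = 3, z = 4. Substituting into each constraint:
  (1) -2(-6) - 2(3) - 3(4) = -6 ✓
  (2) y = 3, target 3 ✓ (second branch holds)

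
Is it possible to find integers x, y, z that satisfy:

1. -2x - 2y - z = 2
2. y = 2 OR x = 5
Yes

Take x = 5, y = -6, z = 0. Substituting into each constraint:
  (1) -2(5) - 2(-6) + 0 = 2 ✓
  (2) x = 5, target 5 ✓ (second branch holds)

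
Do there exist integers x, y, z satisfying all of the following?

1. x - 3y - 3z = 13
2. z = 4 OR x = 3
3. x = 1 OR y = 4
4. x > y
Yes

Take x = 37, y = 4, z = 4. Substituting into each constraint:
  (1) 37 - 3(4) - 3(4) = 13 ✓
  (2) z = 4, target 4 ✓ (first branch holds)
  (3) y = 4, target 4 ✓ (second branch holds)
  (4) 37 > 4 ✓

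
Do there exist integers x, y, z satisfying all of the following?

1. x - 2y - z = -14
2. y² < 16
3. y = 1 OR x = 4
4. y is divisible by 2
Yes

Take x = 4, y = 2, z = 14. Substituting into each constraint:
  (1) 4 - 2(2) + (-14) = -14 ✓
  (2) y² = (2)² = 4, and 4 < 16 ✓
  (3) x = 4, target 4 ✓ (second branch holds)
  (4) 2 = 2 × 1, remainder 0 ✓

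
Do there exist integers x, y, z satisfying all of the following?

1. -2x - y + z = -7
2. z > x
Yes

Take x = 0, y = 8, z = 1. Substituting into each constraint:
  (1) -2(0) + (-8) + 1 = -7 ✓
  (2) 1 > 0 ✓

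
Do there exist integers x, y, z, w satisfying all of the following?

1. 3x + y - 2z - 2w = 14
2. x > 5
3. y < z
Yes

Take x = 6, y = 0, z = 1, w = 1. Substituting into each constraint:
  (1) 3(6) + 0 - 2(1) - 2(1) = 14 ✓
  (2) 6 > 5 ✓
  (3) 0 < 1 ✓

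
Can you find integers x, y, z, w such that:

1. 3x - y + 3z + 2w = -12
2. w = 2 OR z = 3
Yes

Take x = -7, y = 0, z = 3, w = 0. Substituting into each constraint:
  (1) 3(-7) + 0 + 3(3) + 2(0) = -12 ✓
  (2) z = 3, target 3 ✓ (second branch holds)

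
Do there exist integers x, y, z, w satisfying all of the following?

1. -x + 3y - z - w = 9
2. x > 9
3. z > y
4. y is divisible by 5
Yes

Take x = 10, y = 0, z = 1, w = -20. Substituting into each constraint:
  (1) (-10) + 3(0) + (-1) + 20 = 9 ✓
  (2) 10 > 9 ✓
  (3) 1 > 0 ✓
  (4) 0 = 5 × 0, remainder 0 ✓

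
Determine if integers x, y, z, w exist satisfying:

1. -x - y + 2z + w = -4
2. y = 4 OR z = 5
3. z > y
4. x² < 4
Yes

Take x = 0, y = 3, z = 5, w = -11. Substituting into each constraint:
  (1) 0 + (-3) + 2(5) + (-11) = -4 ✓
  (2) z = 5, target 5 ✓ (second branch holds)
  (3) 5 > 3 ✓
  (4) x² = (0)² = 0, and 0 < 4 ✓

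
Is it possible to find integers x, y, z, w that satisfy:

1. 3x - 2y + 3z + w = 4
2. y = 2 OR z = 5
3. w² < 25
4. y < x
Yes

Take x = -12, y = -13, z = 5, w = -1. Substituting into each constraint:
  (1) 3(-12) - 2(-13) + 3(5) + (-1) = 4 ✓
  (2) z = 5, target 5 ✓ (second branch holds)
  (3) w² = (-1)² = 1, and 1 < 25 ✓
  (4) -13 < -12 ✓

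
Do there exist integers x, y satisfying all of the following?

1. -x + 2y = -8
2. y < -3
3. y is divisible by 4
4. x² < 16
Yes

Take x = 0, y = -4. Substituting into each constraint:
  (1) 0 + 2(-4) = -8 ✓
  (2) -4 < -3 ✓
  (3) -4 = 4 × -1, remainder 0 ✓
  (4) x² = (0)² = 0, and 0 < 16 ✓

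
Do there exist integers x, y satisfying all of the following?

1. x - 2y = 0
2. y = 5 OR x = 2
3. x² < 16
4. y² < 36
Yes

Take x = 2, y = 1. Substituting into each constraint:
  (1) 2 - 2(1) = 0 ✓
  (2) x = 2, target 2 ✓ (second branch holds)
  (3) x² = (2)² = 4, and 4 < 16 ✓
  (4) y² = (1)² = 1, and 1 < 36 ✓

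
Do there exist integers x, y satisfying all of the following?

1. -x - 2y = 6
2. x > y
Yes

Take x = 0, y = -3. Substituting into each constraint:
  (1) 0 - 2(-3) = 6 ✓
  (2) 0 > -3 ✓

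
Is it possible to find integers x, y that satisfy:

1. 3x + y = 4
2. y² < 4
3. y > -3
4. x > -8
Yes

Take x = 1, y = 1. Substituting into each constraint:
  (1) 3(1) + 1 = 4 ✓
  (2) y² = (1)² = 1, and 1 < 4 ✓
  (3) 1 > -3 ✓
  (4) 1 > -8 ✓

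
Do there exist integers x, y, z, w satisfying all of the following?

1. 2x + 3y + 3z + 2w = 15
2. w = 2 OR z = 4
Yes

Take x = 0, y = 1, z = 4, w = 0. Substituting into each constraint:
  (1) 2(0) + 3(1) + 3(4) + 2(0) = 15 ✓
  (2) z = 4, target 4 ✓ (second branch holds)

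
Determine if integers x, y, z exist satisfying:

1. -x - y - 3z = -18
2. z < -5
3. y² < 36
Yes

Take x = 36, y = 0, z = -6. Substituting into each constraint:
  (1) (-36) + 0 - 3(-6) = -18 ✓
  (2) -6 < -5 ✓
  (3) y² = (0)² = 0, and 0 < 36 ✓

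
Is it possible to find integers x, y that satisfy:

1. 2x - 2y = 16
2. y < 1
Yes

Take x = 0, y = -8. Substituting into each constraint:
  (1) 2(0) - 2(-8) = 16 ✓
  (2) -8 < 1 ✓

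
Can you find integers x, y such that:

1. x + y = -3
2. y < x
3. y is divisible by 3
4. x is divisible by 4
Yes

Take x = 0, y = -3. Substituting into each constraint:
  (1) 0 + (-3) = -3 ✓
  (2) -3 < 0 ✓
  (3) -3 = 3 × -1, remainder 0 ✓
  (4) 0 = 4 × 0, remainder 0 ✓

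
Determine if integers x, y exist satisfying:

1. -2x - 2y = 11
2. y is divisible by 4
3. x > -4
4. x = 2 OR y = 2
No

Even the single constraint (-2x - 2y = 11) is infeasible over the integers.

  - -2x - 2y = 11: every term on the left is divisible by 2, so the LHS ≡ 0 (mod 2), but the RHS 11 is not — no integer solution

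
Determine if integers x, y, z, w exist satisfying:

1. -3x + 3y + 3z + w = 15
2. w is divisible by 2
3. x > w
Yes

Take x = 1, y = 6, z = 0, w = 0. Substituting into each constraint:
  (1) -3(1) + 3(6) + 3(0) + 0 = 15 ✓
  (2) 0 = 2 × 0, remainder 0 ✓
  (3) 1 > 0 ✓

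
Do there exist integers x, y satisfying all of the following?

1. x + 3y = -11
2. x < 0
Yes

Take x = -2, y = -3. Substituting into each constraint:
  (1) (-2) + 3(-3) = -11 ✓
  (2) -2 < 0 ✓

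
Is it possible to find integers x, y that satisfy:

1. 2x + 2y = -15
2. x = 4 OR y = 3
No

Even the single constraint (2x + 2y = -15) is infeasible over the integers.

  - 2x + 2y = -15: every term on the left is divisible by 2, so the LHS ≡ 0 (mod 2), but the RHS -15 is not — no integer solution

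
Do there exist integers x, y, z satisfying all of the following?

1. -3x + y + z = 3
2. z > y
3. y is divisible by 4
Yes

Take x = 0, y = 0, z = 3. Substituting into each constraint:
  (1) -3(0) + 0 + 3 = 3 ✓
  (2) 3 > 0 ✓
  (3) 0 = 4 × 0, remainder 0 ✓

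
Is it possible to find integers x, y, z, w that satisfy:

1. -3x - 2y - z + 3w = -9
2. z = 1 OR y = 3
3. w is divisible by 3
Yes

Take x = 2, y = 1, z = 1, w = 0. Substituting into each constraint:
  (1) -3(2) - 2(1) + (-1) + 3(0) = -9 ✓
  (2) z = 1, target 1 ✓ (first branch holds)
  (3) 0 = 3 × 0, remainder 0 ✓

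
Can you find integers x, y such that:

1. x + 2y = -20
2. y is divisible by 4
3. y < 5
Yes

Take x = -20, y = 0. Substituting into each constraint:
  (1) (-20) + 2(0) = -20 ✓
  (2) 0 = 4 × 0, remainder 0 ✓
  (3) 0 < 5 ✓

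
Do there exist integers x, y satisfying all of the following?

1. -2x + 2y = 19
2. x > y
No

Even the single constraint (-2x + 2y = 19) is infeasible over the integers.

  - -2x + 2y = 19: every term on the left is divisible by 2, so the LHS ≡ 0 (mod 2), but the RHS 19 is not — no integer solution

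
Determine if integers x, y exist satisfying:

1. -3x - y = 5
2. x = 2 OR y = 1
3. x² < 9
Yes

Take x = 2, y = -11. Substituting into each constraint:
  (1) -3(2) + 11 = 5 ✓
  (2) x = 2, target 2 ✓ (first branch holds)
  (3) x² = (2)² = 4, and 4 < 9 ✓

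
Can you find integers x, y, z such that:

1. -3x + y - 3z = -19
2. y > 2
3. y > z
Yes

Take x = 8, y = 5, z = 0. Substituting into each constraint:
  (1) -3(8) + 5 - 3(0) = -19 ✓
  (2) 5 > 2 ✓
  (3) 5 > 0 ✓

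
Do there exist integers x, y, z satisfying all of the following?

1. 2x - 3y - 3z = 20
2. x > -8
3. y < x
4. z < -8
Yes

Take x = 10, y = 9, z = -9. Substituting into each constraint:
  (1) 2(10) - 3(9) - 3(-9) = 20 ✓
  (2) 10 > -8 ✓
  (3) 9 < 10 ✓
  (4) -9 < -8 ✓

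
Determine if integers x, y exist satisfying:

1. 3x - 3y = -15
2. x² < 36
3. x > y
No

A contradictory subset is {3x - 3y = -15, x > y}. No integer assignment can satisfy these jointly:

  - 3x - 3y = -15: is a linear equation tying the variables together
  - x > y: bounds one variable relative to another variable

From the equation, x − y = -5, i.e. x − y = -5; but x > y requires x − y ≥ 1. Contradiction.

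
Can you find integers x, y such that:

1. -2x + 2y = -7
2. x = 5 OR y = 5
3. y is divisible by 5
No

Even the single constraint (-2x + 2y = -7) is infeasible over the integers.

  - -2x + 2y = -7: every term on the left is divisible by 2, so the LHS ≡ 0 (mod 2), but the RHS -7 is not — no integer solution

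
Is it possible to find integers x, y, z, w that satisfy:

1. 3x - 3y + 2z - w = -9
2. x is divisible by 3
Yes

Take x = 0, y = 1, z = -3, w = 0. Substituting into each constraint:
  (1) 3(0) - 3(1) + 2(-3) + 0 = -9 ✓
  (2) 0 = 3 × 0, remainder 0 ✓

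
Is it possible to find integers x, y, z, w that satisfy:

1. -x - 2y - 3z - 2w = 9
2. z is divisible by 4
Yes

Take x = 1, y = -5, z = 0, w = 0. Substituting into each constraint:
  (1) (-1) - 2(-5) - 3(0) - 2(0) = 9 ✓
  (2) 0 = 4 × 0, remainder 0 ✓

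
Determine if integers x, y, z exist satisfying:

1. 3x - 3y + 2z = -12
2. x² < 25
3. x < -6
No

A contradictory subset is {x² < 25, x < -6}. No integer assignment can satisfy these jointly:

  - x² < 25: restricts x to |x| ≤ 4
  - x < -6: bounds one variable relative to a constant

Direct contradiction: the bounds on x require x ≥ -4 and x ≤ -7 simultaneously, which is empty.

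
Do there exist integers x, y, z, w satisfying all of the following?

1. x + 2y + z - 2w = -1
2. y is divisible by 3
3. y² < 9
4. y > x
Yes

Take x = -1, y = 0, z = 0, w = 0. Substituting into each constraint:
  (1) (-1) + 2(0) + 0 - 2(0) = -1 ✓
  (2) 0 = 3 × 0, remainder 0 ✓
  (3) y² = (0)² = 0, and 0 < 9 ✓
  (4) 0 > -1 ✓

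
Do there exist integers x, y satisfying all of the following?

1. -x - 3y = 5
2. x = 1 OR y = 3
Yes

Take x = -14, y = 3. Substituting into each constraint:
  (1) 14 - 3(3) = 5 ✓
  (2) y = 3, target 3 ✓ (second branch holds)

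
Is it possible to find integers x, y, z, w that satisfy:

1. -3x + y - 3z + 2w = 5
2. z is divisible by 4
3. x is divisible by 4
Yes

Take x = 0, y = 1, z = 0, w = 2. Substituting into each constraint:
  (1) -3(0) + 1 - 3(0) + 2(2) = 5 ✓
  (2) 0 = 4 × 0, remainder 0 ✓
  (3) 0 = 4 × 0, remainder 0 ✓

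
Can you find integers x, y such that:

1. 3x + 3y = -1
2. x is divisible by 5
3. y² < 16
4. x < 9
No

Even the single constraint (3x + 3y = -1) is infeasible over the integers.

  - 3x + 3y = -1: every term on the left is divisible by 3, so the LHS ≡ 0 (mod 3), but the RHS -1 is not — no integer solution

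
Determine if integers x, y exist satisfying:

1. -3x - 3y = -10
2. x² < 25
No

Even the single constraint (-3x - 3y = -10) is infeasible over the integers.

  - -3x - 3y = -10: every term on the left is divisible by 3, so the LHS ≡ 0 (mod 3), but the RHS -10 is not — no integer solution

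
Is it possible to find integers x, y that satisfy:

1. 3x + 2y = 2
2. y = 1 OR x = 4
Yes

Take x = 4, y = -5. Substituting into each constraint:
  (1) 3(4) + 2(-5) = 2 ✓
  (2) x = 4, target 4 ✓ (second branch holds)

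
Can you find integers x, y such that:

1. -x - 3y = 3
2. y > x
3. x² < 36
Yes

Take x = -3, y = 0. Substituting into each constraint:
  (1) 3 - 3(0) = 3 ✓
  (2) 0 > -3 ✓
  (3) x² = (-3)² = 9, and 9 < 36 ✓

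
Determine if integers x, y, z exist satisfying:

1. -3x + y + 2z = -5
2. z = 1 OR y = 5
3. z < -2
Yes

Take x = 0, y = 5, z = -5. Substituting into each constraint:
  (1) -3(0) + 5 + 2(-5) = -5 ✓
  (2) y = 5, target 5 ✓ (second branch holds)
  (3) -5 < -2 ✓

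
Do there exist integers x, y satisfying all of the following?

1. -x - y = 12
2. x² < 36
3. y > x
No

The full constraint system is jointly infeasible over the integers. Each constraint and what it forces:

  - -x - y = 12: is a linear equation tying the variables together
  - x² < 36: restricts x to |x| ≤ 5
  - y > x: bounds one variable relative to another variable

Propagating the comparison: y > x and x ≥ -5 give y ≥ -4. Range argument: with x ∈ [-5, 5], y ∈ [-4, ∞], the left side of the equation is at most 9, but the right side is 12 > 9. No integer solution exists.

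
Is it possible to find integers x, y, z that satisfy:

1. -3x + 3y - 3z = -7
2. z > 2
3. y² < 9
No

Even the single constraint (-3x + 3y - 3z = -7) is infeasible over the integers.

  - -3x + 3y - 3z = -7: every term on the left is divisible by 3, so the LHS ≡ 0 (mod 3), but the RHS -7 is not — no integer solution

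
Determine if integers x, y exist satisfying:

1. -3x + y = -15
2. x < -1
Yes

Take x = -2, y = -21. Substituting into each constraint:
  (1) -3(-2) + (-21) = -15 ✓
  (2) -2 < -1 ✓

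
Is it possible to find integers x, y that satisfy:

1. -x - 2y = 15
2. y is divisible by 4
Yes

Take x = -15, y = 0. Substituting into each constraint:
  (1) 15 - 2(0) = 15 ✓
  (2) 0 = 4 × 0, remainder 0 ✓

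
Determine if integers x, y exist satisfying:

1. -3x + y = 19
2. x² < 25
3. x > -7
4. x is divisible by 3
Yes

Take x = 0, y = 19. Substituting into each constraint:
  (1) -3(0) + 19 = 19 ✓
  (2) x² = (0)² = 0, and 0 < 25 ✓
  (3) 0 > -7 ✓
  (4) 0 = 3 × 0, remainder 0 ✓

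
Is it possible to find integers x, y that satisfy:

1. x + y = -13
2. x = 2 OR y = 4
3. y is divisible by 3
Yes

Take x = 2, y = -15. Substituting into each constraint:
  (1) 2 + (-15) = -13 ✓
  (2) x = 2, target 2 ✓ (first branch holds)
  (3) -15 = 3 × -5, remainder 0 ✓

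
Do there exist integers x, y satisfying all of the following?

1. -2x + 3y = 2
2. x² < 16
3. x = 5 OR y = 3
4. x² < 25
No

A contradictory subset is {-2x + 3y = 2, x² < 16, x = 5 OR y = 3}. No integer assignment can satisfy these jointly:

  - -2x + 3y = 2: is a linear equation tying the variables together
  - x² < 16: restricts x to |x| ≤ 3
  - x = 5 OR y = 3: forces a choice: either x = 5 or y = 3

Split on the disjunction (x = 5 OR y = 3):
  • If x = 5: this contradicts x² < 16, which requires |x| ≤ 3.
  • If y = 3: with y = 3, every remaining term of the linear equation is divisible by 2, so the left side is ≡ 0 (mod 2); but the right side -7 ≡ 1 (mod 2). No integers can satisfy it.
Both branches are infeasible, so the system has no integer solution.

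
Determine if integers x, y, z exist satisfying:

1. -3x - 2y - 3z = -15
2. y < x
Yes

Take x = 1, y = 0, z = 4. Substituting into each constraint:
  (1) -3(1) - 2(0) - 3(4) = -15 ✓
  (2) 0 < 1 ✓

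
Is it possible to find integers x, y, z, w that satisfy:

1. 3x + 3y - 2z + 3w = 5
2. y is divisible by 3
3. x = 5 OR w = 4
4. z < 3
Yes

Take x = -1, y = 0, z = 2, w = 4. Substituting into each constraint:
  (1) 3(-1) + 3(0) - 2(2) + 3(4) = 5 ✓
  (2) 0 = 3 × 0, remainder 0 ✓
  (3) w = 4, target 4 ✓ (second branch holds)
  (4) 2 < 3 ✓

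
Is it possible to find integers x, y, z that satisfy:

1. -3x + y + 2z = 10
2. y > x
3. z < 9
Yes

Take x = 0, y = 2, z = 4. Substituting into each constraint:
  (1) -3(0) + 2 + 2(4) = 10 ✓
  (2) 2 > 0 ✓
  (3) 4 < 9 ✓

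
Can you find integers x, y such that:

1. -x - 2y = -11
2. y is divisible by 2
Yes

Take x = 11, y = 0. Substituting into each constraint:
  (1) (-11) - 2(0) = -11 ✓
  (2) 0 = 2 × 0, remainder 0 ✓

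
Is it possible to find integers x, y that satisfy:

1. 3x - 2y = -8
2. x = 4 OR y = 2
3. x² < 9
No

The full constraint system is jointly infeasible over the integers. Each constraint and what it forces:

  - 3x - 2y = -8: is a linear equation tying the variables together
  - x = 4 OR y = 2: forces a choice: either x = 4 or y = 2
  - x² < 9: restricts x to |x| ≤ 2

Split on the disjunction (x = 4 OR y = 2):
  • If x = 4: this contradicts x² < 9, which requires |x| ≤ 2.
  • If y = 2: with y = 2, every remaining term of the linear equation is divisible by 3, so the left side is ≡ 0 (mod 3); but the right side -4 ≡ 2 (mod 3). No integers can satisfy it.
Both branches are infeasible, so the system has no integer solution.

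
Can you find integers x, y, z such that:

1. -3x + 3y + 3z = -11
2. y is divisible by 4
No

Even the single constraint (-3x + 3y + 3z = -11) is infeasible over the integers.

  - -3x + 3y + 3z = -11: every term on the left is divisible by 3, so the LHS ≡ 0 (mod 3), but the RHS -11 is not — no integer solution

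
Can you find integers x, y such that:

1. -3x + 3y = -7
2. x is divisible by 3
No

Even the single constraint (-3x + 3y = -7) is infeasible over the integers.

  - -3x + 3y = -7: every term on the left is divisible by 3, so the LHS ≡ 0 (mod 3), but the RHS -7 is not — no integer solution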